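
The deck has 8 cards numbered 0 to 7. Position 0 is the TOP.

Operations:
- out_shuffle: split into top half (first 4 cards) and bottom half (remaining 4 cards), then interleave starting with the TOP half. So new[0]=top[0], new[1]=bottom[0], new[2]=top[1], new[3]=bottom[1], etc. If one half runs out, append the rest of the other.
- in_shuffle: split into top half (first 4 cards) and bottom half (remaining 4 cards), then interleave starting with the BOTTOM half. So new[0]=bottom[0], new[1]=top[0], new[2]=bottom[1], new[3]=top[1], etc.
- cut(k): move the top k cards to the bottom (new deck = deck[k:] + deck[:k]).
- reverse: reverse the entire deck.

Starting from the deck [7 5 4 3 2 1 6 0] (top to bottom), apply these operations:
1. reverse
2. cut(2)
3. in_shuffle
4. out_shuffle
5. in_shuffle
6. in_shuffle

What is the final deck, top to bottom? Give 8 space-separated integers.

After op 1 (reverse): [0 6 1 2 3 4 5 7]
After op 2 (cut(2)): [1 2 3 4 5 7 0 6]
After op 3 (in_shuffle): [5 1 7 2 0 3 6 4]
After op 4 (out_shuffle): [5 0 1 3 7 6 2 4]
After op 5 (in_shuffle): [7 5 6 0 2 1 4 3]
After op 6 (in_shuffle): [2 7 1 5 4 6 3 0]

Answer: 2 7 1 5 4 6 3 0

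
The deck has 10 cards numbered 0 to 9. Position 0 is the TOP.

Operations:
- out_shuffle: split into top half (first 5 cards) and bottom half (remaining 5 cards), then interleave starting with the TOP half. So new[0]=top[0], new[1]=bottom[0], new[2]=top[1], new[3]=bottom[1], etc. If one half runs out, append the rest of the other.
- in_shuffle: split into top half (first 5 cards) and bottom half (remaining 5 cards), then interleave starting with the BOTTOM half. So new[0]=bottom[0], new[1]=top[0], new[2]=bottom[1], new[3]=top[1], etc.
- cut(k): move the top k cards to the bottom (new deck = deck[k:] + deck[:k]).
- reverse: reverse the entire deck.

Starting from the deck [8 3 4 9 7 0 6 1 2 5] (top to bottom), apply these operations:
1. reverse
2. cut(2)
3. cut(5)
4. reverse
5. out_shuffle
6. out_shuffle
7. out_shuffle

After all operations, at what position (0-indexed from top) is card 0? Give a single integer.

After op 1 (reverse): [5 2 1 6 0 7 9 4 3 8]
After op 2 (cut(2)): [1 6 0 7 9 4 3 8 5 2]
After op 3 (cut(5)): [4 3 8 5 2 1 6 0 7 9]
After op 4 (reverse): [9 7 0 6 1 2 5 8 3 4]
After op 5 (out_shuffle): [9 2 7 5 0 8 6 3 1 4]
After op 6 (out_shuffle): [9 8 2 6 7 3 5 1 0 4]
After op 7 (out_shuffle): [9 3 8 5 2 1 6 0 7 4]
Card 0 is at position 7.

Answer: 7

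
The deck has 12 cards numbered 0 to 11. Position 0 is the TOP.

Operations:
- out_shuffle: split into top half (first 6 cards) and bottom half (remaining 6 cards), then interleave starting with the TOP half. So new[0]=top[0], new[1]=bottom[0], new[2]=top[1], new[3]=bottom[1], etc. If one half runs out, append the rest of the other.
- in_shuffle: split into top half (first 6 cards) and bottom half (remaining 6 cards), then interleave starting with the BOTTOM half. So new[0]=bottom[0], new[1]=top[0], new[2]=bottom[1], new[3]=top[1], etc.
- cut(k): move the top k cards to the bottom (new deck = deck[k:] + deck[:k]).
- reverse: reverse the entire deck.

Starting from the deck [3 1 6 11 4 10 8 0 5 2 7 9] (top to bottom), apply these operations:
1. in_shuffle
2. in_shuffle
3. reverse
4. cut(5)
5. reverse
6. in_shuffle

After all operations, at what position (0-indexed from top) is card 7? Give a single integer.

After op 1 (in_shuffle): [8 3 0 1 5 6 2 11 7 4 9 10]
After op 2 (in_shuffle): [2 8 11 3 7 0 4 1 9 5 10 6]
After op 3 (reverse): [6 10 5 9 1 4 0 7 3 11 8 2]
After op 4 (cut(5)): [4 0 7 3 11 8 2 6 10 5 9 1]
After op 5 (reverse): [1 9 5 10 6 2 8 11 3 7 0 4]
After op 6 (in_shuffle): [8 1 11 9 3 5 7 10 0 6 4 2]
Card 7 is at position 6.

Answer: 6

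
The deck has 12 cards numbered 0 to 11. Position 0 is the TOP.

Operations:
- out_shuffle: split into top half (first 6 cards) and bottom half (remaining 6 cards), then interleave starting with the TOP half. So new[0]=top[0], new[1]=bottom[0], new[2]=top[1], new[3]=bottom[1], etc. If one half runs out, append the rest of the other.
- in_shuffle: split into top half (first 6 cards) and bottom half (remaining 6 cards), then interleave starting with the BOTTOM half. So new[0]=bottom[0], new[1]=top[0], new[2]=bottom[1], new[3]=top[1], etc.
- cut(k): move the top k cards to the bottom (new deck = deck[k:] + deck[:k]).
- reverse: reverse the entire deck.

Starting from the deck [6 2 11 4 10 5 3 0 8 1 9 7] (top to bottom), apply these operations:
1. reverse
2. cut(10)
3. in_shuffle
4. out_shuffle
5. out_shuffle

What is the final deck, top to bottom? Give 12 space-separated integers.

Answer: 0 6 10 1 2 5 9 11 3 7 4 8

Derivation:
After op 1 (reverse): [7 9 1 8 0 3 5 10 4 11 2 6]
After op 2 (cut(10)): [2 6 7 9 1 8 0 3 5 10 4 11]
After op 3 (in_shuffle): [0 2 3 6 5 7 10 9 4 1 11 8]
After op 4 (out_shuffle): [0 10 2 9 3 4 6 1 5 11 7 8]
After op 5 (out_shuffle): [0 6 10 1 2 5 9 11 3 7 4 8]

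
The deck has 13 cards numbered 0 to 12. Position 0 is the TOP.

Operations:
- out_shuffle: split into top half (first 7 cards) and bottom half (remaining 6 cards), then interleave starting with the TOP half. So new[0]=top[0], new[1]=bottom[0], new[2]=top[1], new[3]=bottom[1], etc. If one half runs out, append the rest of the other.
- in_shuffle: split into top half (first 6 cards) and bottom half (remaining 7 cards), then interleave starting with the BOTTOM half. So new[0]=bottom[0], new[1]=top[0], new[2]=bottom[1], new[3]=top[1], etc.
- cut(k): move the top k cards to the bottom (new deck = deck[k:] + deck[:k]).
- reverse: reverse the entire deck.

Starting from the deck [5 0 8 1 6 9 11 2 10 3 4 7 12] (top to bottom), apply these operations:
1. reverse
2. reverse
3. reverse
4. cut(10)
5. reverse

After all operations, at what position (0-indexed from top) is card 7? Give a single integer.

Answer: 8

Derivation:
After op 1 (reverse): [12 7 4 3 10 2 11 9 6 1 8 0 5]
After op 2 (reverse): [5 0 8 1 6 9 11 2 10 3 4 7 12]
After op 3 (reverse): [12 7 4 3 10 2 11 9 6 1 8 0 5]
After op 4 (cut(10)): [8 0 5 12 7 4 3 10 2 11 9 6 1]
After op 5 (reverse): [1 6 9 11 2 10 3 4 7 12 5 0 8]
Card 7 is at position 8.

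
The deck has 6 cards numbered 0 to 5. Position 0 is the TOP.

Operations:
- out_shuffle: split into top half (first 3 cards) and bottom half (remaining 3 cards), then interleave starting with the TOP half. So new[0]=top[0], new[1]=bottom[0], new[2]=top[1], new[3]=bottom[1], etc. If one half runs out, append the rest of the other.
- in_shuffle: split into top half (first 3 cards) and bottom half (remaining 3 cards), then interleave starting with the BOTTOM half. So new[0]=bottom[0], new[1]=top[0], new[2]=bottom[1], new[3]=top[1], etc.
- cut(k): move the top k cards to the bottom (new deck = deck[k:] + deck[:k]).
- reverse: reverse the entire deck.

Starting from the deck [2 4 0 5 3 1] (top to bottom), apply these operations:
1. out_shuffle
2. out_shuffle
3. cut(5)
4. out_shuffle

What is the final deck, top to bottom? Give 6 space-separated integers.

After op 1 (out_shuffle): [2 5 4 3 0 1]
After op 2 (out_shuffle): [2 3 5 0 4 1]
After op 3 (cut(5)): [1 2 3 5 0 4]
After op 4 (out_shuffle): [1 5 2 0 3 4]

Answer: 1 5 2 0 3 4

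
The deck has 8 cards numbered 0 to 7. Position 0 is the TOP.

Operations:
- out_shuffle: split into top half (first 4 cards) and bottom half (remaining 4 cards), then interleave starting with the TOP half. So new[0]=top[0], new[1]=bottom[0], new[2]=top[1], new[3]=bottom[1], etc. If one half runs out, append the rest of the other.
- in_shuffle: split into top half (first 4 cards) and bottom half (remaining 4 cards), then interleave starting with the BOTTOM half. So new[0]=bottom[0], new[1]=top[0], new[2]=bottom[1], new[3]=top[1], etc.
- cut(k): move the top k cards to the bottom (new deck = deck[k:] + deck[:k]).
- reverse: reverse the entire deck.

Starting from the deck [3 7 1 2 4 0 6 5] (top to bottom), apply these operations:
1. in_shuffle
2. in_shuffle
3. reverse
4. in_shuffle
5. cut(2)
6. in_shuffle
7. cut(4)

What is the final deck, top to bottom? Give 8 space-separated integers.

After op 1 (in_shuffle): [4 3 0 7 6 1 5 2]
After op 2 (in_shuffle): [6 4 1 3 5 0 2 7]
After op 3 (reverse): [7 2 0 5 3 1 4 6]
After op 4 (in_shuffle): [3 7 1 2 4 0 6 5]
After op 5 (cut(2)): [1 2 4 0 6 5 3 7]
After op 6 (in_shuffle): [6 1 5 2 3 4 7 0]
After op 7 (cut(4)): [3 4 7 0 6 1 5 2]

Answer: 3 4 7 0 6 1 5 2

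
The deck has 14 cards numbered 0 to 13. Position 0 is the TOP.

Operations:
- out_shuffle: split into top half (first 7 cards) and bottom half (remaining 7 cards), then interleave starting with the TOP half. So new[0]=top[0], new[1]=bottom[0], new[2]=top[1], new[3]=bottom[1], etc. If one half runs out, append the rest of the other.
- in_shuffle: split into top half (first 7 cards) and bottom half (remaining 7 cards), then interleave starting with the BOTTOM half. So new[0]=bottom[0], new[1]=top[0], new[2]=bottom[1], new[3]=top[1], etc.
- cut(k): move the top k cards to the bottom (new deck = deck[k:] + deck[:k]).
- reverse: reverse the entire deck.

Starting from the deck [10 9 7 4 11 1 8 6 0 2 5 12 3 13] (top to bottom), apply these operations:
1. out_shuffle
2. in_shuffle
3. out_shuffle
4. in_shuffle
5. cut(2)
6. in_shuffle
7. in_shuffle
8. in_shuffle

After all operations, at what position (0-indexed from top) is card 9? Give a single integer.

After op 1 (out_shuffle): [10 6 9 0 7 2 4 5 11 12 1 3 8 13]
After op 2 (in_shuffle): [5 10 11 6 12 9 1 0 3 7 8 2 13 4]
After op 3 (out_shuffle): [5 0 10 3 11 7 6 8 12 2 9 13 1 4]
After op 4 (in_shuffle): [8 5 12 0 2 10 9 3 13 11 1 7 4 6]
After op 5 (cut(2)): [12 0 2 10 9 3 13 11 1 7 4 6 8 5]
After op 6 (in_shuffle): [11 12 1 0 7 2 4 10 6 9 8 3 5 13]
After op 7 (in_shuffle): [10 11 6 12 9 1 8 0 3 7 5 2 13 4]
After op 8 (in_shuffle): [0 10 3 11 7 6 5 12 2 9 13 1 4 8]
Card 9 is at position 9.

Answer: 9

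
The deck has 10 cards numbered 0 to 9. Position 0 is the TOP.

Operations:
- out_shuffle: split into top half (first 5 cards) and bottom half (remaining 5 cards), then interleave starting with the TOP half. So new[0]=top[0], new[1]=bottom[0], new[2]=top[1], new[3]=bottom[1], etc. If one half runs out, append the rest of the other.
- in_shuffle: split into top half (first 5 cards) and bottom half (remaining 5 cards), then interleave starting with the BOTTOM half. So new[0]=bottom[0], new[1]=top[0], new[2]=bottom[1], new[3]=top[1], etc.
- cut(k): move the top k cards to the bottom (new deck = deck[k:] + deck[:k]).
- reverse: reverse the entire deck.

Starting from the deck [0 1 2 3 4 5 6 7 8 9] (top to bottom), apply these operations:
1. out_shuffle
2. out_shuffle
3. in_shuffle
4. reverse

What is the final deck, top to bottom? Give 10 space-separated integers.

After op 1 (out_shuffle): [0 5 1 6 2 7 3 8 4 9]
After op 2 (out_shuffle): [0 7 5 3 1 8 6 4 2 9]
After op 3 (in_shuffle): [8 0 6 7 4 5 2 3 9 1]
After op 4 (reverse): [1 9 3 2 5 4 7 6 0 8]

Answer: 1 9 3 2 5 4 7 6 0 8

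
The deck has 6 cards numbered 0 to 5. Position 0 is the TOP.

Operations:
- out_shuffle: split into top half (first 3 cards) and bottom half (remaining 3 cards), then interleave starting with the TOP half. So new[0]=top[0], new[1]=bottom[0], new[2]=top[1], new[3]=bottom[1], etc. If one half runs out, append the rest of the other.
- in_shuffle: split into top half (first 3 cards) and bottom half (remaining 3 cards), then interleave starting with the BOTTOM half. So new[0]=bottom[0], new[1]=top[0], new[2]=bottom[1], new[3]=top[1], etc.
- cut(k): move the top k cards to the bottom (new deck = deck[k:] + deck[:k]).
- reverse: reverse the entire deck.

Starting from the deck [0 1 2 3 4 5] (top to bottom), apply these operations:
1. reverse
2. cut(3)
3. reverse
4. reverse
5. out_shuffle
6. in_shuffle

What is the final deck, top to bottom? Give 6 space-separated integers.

Answer: 4 2 0 5 3 1

Derivation:
After op 1 (reverse): [5 4 3 2 1 0]
After op 2 (cut(3)): [2 1 0 5 4 3]
After op 3 (reverse): [3 4 5 0 1 2]
After op 4 (reverse): [2 1 0 5 4 3]
After op 5 (out_shuffle): [2 5 1 4 0 3]
After op 6 (in_shuffle): [4 2 0 5 3 1]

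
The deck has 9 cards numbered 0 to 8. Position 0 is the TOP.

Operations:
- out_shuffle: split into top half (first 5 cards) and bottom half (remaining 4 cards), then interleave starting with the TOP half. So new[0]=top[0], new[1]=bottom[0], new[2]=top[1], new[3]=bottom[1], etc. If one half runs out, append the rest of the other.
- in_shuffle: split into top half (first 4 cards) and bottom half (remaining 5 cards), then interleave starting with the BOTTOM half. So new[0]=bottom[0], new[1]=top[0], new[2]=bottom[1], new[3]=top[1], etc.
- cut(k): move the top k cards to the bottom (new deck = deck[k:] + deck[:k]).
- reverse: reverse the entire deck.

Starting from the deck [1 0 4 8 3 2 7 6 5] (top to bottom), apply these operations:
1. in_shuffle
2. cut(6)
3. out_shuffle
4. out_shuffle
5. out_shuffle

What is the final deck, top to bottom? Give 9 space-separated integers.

After op 1 (in_shuffle): [3 1 2 0 7 4 6 8 5]
After op 2 (cut(6)): [6 8 5 3 1 2 0 7 4]
After op 3 (out_shuffle): [6 2 8 0 5 7 3 4 1]
After op 4 (out_shuffle): [6 7 2 3 8 4 0 1 5]
After op 5 (out_shuffle): [6 4 7 0 2 1 3 5 8]

Answer: 6 4 7 0 2 1 3 5 8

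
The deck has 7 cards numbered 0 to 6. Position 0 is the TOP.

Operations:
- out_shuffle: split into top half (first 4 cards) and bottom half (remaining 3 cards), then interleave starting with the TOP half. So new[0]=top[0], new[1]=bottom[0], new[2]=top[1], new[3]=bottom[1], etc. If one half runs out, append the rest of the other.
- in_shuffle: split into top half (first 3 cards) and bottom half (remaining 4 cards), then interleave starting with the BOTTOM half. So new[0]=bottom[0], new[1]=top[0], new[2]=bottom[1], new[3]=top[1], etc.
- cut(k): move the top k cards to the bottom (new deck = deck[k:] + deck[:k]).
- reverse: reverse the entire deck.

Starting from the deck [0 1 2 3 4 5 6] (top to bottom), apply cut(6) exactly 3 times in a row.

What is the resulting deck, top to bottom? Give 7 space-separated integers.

After op 1 (cut(6)): [6 0 1 2 3 4 5]
After op 2 (cut(6)): [5 6 0 1 2 3 4]
After op 3 (cut(6)): [4 5 6 0 1 2 3]

Answer: 4 5 6 0 1 2 3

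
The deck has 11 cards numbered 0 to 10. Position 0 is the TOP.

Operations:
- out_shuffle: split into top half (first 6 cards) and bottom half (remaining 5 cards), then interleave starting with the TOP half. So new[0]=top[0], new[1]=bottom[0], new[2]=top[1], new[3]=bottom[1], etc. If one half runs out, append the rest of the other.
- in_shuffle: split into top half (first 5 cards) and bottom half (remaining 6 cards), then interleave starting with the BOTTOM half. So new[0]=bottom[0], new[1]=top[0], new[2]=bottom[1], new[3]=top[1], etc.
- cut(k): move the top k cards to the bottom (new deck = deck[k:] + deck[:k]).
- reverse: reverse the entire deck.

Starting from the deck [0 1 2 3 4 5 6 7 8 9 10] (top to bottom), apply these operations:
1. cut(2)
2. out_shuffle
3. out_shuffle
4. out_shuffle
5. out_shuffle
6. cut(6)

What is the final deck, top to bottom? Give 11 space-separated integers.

After op 1 (cut(2)): [2 3 4 5 6 7 8 9 10 0 1]
After op 2 (out_shuffle): [2 8 3 9 4 10 5 0 6 1 7]
After op 3 (out_shuffle): [2 5 8 0 3 6 9 1 4 7 10]
After op 4 (out_shuffle): [2 9 5 1 8 4 0 7 3 10 6]
After op 5 (out_shuffle): [2 0 9 7 5 3 1 10 8 6 4]
After op 6 (cut(6)): [1 10 8 6 4 2 0 9 7 5 3]

Answer: 1 10 8 6 4 2 0 9 7 5 3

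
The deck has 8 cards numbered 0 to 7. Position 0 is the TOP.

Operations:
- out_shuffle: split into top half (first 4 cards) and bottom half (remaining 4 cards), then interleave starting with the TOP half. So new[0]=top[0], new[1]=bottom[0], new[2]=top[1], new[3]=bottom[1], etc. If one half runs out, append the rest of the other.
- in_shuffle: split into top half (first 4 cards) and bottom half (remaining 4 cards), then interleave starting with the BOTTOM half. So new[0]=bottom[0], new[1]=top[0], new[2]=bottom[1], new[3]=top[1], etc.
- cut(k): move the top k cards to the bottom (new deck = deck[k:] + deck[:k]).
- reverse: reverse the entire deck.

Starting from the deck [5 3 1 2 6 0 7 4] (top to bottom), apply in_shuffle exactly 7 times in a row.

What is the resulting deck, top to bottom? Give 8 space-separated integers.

After op 1 (in_shuffle): [6 5 0 3 7 1 4 2]
After op 2 (in_shuffle): [7 6 1 5 4 0 2 3]
After op 3 (in_shuffle): [4 7 0 6 2 1 3 5]
After op 4 (in_shuffle): [2 4 1 7 3 0 5 6]
After op 5 (in_shuffle): [3 2 0 4 5 1 6 7]
After op 6 (in_shuffle): [5 3 1 2 6 0 7 4]
After op 7 (in_shuffle): [6 5 0 3 7 1 4 2]

Answer: 6 5 0 3 7 1 4 2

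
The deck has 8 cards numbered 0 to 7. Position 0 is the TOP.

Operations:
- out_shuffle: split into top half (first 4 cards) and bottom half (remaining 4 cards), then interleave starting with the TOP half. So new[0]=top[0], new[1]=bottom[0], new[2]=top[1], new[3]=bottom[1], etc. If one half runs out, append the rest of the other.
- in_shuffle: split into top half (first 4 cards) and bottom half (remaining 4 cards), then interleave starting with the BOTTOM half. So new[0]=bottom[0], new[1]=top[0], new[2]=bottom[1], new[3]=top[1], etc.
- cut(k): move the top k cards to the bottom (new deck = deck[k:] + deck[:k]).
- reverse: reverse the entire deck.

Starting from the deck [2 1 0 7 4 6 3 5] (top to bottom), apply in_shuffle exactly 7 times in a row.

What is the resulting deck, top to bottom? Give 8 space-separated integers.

Answer: 4 2 6 1 3 0 5 7

Derivation:
After op 1 (in_shuffle): [4 2 6 1 3 0 5 7]
After op 2 (in_shuffle): [3 4 0 2 5 6 7 1]
After op 3 (in_shuffle): [5 3 6 4 7 0 1 2]
After op 4 (in_shuffle): [7 5 0 3 1 6 2 4]
After op 5 (in_shuffle): [1 7 6 5 2 0 4 3]
After op 6 (in_shuffle): [2 1 0 7 4 6 3 5]
After op 7 (in_shuffle): [4 2 6 1 3 0 5 7]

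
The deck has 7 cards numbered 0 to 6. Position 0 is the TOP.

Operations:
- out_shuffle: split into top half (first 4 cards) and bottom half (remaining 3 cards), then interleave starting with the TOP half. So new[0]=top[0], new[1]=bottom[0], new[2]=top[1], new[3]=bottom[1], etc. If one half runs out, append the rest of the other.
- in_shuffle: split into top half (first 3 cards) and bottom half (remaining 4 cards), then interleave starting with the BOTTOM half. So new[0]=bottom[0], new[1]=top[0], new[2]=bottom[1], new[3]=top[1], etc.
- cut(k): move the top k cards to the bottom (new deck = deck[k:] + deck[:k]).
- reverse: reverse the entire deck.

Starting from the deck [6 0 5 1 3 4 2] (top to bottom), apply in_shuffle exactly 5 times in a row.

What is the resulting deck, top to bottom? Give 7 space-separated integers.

After op 1 (in_shuffle): [1 6 3 0 4 5 2]
After op 2 (in_shuffle): [0 1 4 6 5 3 2]
After op 3 (in_shuffle): [6 0 5 1 3 4 2]
After op 4 (in_shuffle): [1 6 3 0 4 5 2]
After op 5 (in_shuffle): [0 1 4 6 5 3 2]

Answer: 0 1 4 6 5 3 2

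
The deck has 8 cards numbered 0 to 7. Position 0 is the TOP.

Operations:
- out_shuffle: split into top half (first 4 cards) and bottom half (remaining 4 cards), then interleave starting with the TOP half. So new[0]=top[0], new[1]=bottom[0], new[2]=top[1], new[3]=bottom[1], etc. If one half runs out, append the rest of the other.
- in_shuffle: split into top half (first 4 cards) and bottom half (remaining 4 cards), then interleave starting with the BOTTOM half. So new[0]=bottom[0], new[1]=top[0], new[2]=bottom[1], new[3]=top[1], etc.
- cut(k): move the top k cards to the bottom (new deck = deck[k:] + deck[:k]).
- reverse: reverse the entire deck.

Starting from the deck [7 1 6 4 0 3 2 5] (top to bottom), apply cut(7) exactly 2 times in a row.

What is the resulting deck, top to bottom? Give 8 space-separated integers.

Answer: 2 5 7 1 6 4 0 3

Derivation:
After op 1 (cut(7)): [5 7 1 6 4 0 3 2]
After op 2 (cut(7)): [2 5 7 1 6 4 0 3]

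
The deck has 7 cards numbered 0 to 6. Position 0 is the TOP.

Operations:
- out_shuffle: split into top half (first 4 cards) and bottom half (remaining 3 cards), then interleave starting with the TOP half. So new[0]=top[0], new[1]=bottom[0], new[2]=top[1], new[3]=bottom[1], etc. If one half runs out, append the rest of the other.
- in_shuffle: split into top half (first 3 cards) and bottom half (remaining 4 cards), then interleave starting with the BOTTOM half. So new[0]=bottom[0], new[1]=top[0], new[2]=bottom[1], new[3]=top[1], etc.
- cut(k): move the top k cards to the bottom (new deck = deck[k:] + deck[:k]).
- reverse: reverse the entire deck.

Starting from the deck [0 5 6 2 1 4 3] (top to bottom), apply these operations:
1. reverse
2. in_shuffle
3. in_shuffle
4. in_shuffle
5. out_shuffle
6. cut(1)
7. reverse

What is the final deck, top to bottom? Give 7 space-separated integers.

After op 1 (reverse): [3 4 1 2 6 5 0]
After op 2 (in_shuffle): [2 3 6 4 5 1 0]
After op 3 (in_shuffle): [4 2 5 3 1 6 0]
After op 4 (in_shuffle): [3 4 1 2 6 5 0]
After op 5 (out_shuffle): [3 6 4 5 1 0 2]
After op 6 (cut(1)): [6 4 5 1 0 2 3]
After op 7 (reverse): [3 2 0 1 5 4 6]

Answer: 3 2 0 1 5 4 6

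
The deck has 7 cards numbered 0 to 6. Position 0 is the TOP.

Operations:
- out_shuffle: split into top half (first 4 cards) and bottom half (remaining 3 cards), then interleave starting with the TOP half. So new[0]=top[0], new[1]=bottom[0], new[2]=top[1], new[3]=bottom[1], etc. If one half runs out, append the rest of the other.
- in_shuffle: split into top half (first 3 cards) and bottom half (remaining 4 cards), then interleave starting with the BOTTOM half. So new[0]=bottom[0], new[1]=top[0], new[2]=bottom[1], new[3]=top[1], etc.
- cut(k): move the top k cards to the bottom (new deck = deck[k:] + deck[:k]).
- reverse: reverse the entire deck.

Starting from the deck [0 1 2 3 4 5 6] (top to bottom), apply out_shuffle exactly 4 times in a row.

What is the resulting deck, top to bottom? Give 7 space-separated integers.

After op 1 (out_shuffle): [0 4 1 5 2 6 3]
After op 2 (out_shuffle): [0 2 4 6 1 3 5]
After op 3 (out_shuffle): [0 1 2 3 4 5 6]
After op 4 (out_shuffle): [0 4 1 5 2 6 3]

Answer: 0 4 1 5 2 6 3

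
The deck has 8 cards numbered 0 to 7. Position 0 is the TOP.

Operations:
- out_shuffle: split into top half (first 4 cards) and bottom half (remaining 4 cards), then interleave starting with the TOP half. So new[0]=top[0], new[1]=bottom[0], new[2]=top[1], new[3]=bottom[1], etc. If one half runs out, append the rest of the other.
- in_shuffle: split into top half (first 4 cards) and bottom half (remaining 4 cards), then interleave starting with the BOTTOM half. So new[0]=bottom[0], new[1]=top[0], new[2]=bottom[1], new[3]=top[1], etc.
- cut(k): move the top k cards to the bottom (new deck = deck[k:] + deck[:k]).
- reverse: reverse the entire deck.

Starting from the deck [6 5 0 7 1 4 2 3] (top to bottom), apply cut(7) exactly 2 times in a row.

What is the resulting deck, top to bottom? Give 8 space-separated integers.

Answer: 2 3 6 5 0 7 1 4

Derivation:
After op 1 (cut(7)): [3 6 5 0 7 1 4 2]
After op 2 (cut(7)): [2 3 6 5 0 7 1 4]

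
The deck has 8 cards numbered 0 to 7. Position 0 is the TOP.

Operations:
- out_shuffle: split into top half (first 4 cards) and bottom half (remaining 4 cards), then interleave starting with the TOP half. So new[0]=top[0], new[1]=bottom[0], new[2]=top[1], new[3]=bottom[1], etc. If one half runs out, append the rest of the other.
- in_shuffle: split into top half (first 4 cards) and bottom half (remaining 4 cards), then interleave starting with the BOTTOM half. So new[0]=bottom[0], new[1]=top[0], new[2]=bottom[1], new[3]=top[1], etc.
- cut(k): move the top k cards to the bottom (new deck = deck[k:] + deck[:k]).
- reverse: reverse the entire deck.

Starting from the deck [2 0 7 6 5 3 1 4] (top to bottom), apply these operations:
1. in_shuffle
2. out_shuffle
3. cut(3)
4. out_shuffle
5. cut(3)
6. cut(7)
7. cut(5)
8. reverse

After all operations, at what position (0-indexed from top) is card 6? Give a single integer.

After op 1 (in_shuffle): [5 2 3 0 1 7 4 6]
After op 2 (out_shuffle): [5 1 2 7 3 4 0 6]
After op 3 (cut(3)): [7 3 4 0 6 5 1 2]
After op 4 (out_shuffle): [7 6 3 5 4 1 0 2]
After op 5 (cut(3)): [5 4 1 0 2 7 6 3]
After op 6 (cut(7)): [3 5 4 1 0 2 7 6]
After op 7 (cut(5)): [2 7 6 3 5 4 1 0]
After op 8 (reverse): [0 1 4 5 3 6 7 2]
Card 6 is at position 5.

Answer: 5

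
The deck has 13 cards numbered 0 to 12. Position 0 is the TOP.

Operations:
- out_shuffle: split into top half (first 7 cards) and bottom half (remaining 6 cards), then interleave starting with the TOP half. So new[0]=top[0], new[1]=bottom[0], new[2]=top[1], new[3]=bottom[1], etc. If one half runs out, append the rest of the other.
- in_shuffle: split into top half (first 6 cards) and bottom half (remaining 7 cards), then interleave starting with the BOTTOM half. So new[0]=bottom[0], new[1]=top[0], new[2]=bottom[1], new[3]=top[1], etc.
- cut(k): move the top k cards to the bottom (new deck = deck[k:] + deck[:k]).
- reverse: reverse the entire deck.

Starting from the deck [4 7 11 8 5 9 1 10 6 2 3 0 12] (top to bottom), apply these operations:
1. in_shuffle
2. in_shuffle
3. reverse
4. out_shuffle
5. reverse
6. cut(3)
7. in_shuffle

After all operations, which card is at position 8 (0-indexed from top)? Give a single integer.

After op 1 (in_shuffle): [1 4 10 7 6 11 2 8 3 5 0 9 12]
After op 2 (in_shuffle): [2 1 8 4 3 10 5 7 0 6 9 11 12]
After op 3 (reverse): [12 11 9 6 0 7 5 10 3 4 8 1 2]
After op 4 (out_shuffle): [12 10 11 3 9 4 6 8 0 1 7 2 5]
After op 5 (reverse): [5 2 7 1 0 8 6 4 9 3 11 10 12]
After op 6 (cut(3)): [1 0 8 6 4 9 3 11 10 12 5 2 7]
After op 7 (in_shuffle): [3 1 11 0 10 8 12 6 5 4 2 9 7]
Position 8: card 5.

Answer: 5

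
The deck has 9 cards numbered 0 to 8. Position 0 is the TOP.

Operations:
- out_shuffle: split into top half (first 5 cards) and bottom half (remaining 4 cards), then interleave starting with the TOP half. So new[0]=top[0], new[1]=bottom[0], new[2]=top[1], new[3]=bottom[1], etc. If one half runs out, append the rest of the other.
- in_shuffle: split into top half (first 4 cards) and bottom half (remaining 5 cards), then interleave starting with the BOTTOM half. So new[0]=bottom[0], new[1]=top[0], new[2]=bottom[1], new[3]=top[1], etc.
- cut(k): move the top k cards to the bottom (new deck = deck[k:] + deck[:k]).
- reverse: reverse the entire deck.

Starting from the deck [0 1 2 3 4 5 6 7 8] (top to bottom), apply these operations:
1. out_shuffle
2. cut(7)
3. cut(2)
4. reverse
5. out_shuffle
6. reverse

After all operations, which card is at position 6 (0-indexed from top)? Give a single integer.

After op 1 (out_shuffle): [0 5 1 6 2 7 3 8 4]
After op 2 (cut(7)): [8 4 0 5 1 6 2 7 3]
After op 3 (cut(2)): [0 5 1 6 2 7 3 8 4]
After op 4 (reverse): [4 8 3 7 2 6 1 5 0]
After op 5 (out_shuffle): [4 6 8 1 3 5 7 0 2]
After op 6 (reverse): [2 0 7 5 3 1 8 6 4]
Position 6: card 8.

Answer: 8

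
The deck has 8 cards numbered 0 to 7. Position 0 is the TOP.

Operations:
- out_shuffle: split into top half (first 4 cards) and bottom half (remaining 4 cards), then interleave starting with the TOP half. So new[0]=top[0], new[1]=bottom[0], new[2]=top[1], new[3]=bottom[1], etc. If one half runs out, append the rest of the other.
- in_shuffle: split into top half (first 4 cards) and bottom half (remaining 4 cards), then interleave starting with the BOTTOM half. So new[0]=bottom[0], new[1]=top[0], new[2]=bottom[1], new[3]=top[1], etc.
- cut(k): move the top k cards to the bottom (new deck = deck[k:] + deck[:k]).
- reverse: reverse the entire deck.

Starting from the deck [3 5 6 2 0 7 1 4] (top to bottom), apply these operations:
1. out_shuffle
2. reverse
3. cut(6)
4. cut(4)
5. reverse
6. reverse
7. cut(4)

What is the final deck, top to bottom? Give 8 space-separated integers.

Answer: 0 3 4 2 1 6 7 5

Derivation:
After op 1 (out_shuffle): [3 0 5 7 6 1 2 4]
After op 2 (reverse): [4 2 1 6 7 5 0 3]
After op 3 (cut(6)): [0 3 4 2 1 6 7 5]
After op 4 (cut(4)): [1 6 7 5 0 3 4 2]
After op 5 (reverse): [2 4 3 0 5 7 6 1]
After op 6 (reverse): [1 6 7 5 0 3 4 2]
After op 7 (cut(4)): [0 3 4 2 1 6 7 5]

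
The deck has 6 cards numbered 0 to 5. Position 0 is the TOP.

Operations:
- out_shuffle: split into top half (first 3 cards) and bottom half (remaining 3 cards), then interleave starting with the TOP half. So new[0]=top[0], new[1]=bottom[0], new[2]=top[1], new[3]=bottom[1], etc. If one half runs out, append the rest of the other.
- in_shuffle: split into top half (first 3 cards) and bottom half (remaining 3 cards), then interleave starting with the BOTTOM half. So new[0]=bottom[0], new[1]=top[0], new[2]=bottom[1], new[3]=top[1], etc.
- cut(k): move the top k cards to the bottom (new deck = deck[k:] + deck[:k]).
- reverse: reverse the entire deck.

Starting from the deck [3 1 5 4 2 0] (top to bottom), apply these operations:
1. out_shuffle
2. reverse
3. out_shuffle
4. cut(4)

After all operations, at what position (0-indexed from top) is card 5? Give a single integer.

After op 1 (out_shuffle): [3 4 1 2 5 0]
After op 2 (reverse): [0 5 2 1 4 3]
After op 3 (out_shuffle): [0 1 5 4 2 3]
After op 4 (cut(4)): [2 3 0 1 5 4]
Card 5 is at position 4.

Answer: 4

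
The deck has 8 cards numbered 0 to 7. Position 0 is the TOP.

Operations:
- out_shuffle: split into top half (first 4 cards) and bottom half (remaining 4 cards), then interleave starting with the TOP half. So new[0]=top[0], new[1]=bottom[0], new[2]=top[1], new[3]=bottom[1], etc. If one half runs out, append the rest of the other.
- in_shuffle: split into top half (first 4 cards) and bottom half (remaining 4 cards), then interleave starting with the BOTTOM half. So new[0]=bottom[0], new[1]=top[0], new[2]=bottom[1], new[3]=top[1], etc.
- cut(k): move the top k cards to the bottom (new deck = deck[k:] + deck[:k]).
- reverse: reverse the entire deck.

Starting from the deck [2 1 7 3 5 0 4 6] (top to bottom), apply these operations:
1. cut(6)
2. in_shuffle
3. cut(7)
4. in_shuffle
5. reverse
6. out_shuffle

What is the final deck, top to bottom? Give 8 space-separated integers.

Answer: 3 7 0 5 4 1 2 6

Derivation:
After op 1 (cut(6)): [4 6 2 1 7 3 5 0]
After op 2 (in_shuffle): [7 4 3 6 5 2 0 1]
After op 3 (cut(7)): [1 7 4 3 6 5 2 0]
After op 4 (in_shuffle): [6 1 5 7 2 4 0 3]
After op 5 (reverse): [3 0 4 2 7 5 1 6]
After op 6 (out_shuffle): [3 7 0 5 4 1 2 6]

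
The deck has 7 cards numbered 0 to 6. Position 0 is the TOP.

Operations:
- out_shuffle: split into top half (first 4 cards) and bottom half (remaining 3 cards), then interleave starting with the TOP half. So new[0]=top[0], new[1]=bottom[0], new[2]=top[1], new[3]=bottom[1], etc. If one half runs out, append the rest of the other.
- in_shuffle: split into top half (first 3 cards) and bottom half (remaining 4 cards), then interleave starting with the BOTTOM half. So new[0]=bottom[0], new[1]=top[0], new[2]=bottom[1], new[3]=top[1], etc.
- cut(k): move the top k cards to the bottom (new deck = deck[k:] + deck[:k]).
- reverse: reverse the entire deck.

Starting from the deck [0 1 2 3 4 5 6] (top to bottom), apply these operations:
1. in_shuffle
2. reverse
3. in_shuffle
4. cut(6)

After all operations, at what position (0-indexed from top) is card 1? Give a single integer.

Answer: 1

Derivation:
After op 1 (in_shuffle): [3 0 4 1 5 2 6]
After op 2 (reverse): [6 2 5 1 4 0 3]
After op 3 (in_shuffle): [1 6 4 2 0 5 3]
After op 4 (cut(6)): [3 1 6 4 2 0 5]
Card 1 is at position 1.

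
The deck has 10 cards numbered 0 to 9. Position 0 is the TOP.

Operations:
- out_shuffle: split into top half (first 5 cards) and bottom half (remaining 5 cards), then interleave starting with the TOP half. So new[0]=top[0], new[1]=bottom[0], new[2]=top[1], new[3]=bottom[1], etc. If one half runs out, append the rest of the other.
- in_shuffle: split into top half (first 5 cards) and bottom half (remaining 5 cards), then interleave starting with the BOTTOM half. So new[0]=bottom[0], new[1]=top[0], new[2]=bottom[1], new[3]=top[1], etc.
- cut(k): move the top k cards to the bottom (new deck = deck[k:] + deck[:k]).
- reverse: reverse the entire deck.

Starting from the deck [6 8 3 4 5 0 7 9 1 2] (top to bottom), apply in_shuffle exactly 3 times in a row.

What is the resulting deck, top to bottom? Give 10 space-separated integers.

Answer: 7 3 2 0 8 1 5 6 9 4

Derivation:
After op 1 (in_shuffle): [0 6 7 8 9 3 1 4 2 5]
After op 2 (in_shuffle): [3 0 1 6 4 7 2 8 5 9]
After op 3 (in_shuffle): [7 3 2 0 8 1 5 6 9 4]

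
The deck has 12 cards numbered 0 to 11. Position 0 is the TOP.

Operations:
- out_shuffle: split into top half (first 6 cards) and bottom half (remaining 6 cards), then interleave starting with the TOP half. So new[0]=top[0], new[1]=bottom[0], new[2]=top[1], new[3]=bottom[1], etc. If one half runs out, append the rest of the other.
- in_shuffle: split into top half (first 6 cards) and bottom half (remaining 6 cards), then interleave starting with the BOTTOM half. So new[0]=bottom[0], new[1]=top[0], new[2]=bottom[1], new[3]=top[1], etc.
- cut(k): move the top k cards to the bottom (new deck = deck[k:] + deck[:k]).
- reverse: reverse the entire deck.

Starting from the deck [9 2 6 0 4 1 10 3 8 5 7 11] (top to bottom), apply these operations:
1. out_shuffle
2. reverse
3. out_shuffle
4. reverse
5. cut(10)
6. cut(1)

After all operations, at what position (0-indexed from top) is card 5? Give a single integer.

After op 1 (out_shuffle): [9 10 2 3 6 8 0 5 4 7 1 11]
After op 2 (reverse): [11 1 7 4 5 0 8 6 3 2 10 9]
After op 3 (out_shuffle): [11 8 1 6 7 3 4 2 5 10 0 9]
After op 4 (reverse): [9 0 10 5 2 4 3 7 6 1 8 11]
After op 5 (cut(10)): [8 11 9 0 10 5 2 4 3 7 6 1]
After op 6 (cut(1)): [11 9 0 10 5 2 4 3 7 6 1 8]
Card 5 is at position 4.

Answer: 4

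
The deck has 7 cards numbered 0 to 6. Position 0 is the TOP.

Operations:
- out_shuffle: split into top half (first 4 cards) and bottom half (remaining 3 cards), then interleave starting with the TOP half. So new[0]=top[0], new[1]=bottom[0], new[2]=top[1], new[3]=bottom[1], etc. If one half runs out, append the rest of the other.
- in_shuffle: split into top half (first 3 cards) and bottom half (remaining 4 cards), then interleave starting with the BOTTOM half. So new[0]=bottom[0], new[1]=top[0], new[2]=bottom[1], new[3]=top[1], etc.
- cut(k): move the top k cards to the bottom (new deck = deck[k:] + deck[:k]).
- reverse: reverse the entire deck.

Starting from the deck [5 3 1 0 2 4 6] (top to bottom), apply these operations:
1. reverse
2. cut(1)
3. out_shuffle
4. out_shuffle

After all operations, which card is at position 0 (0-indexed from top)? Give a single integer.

Answer: 4

Derivation:
After op 1 (reverse): [6 4 2 0 1 3 5]
After op 2 (cut(1)): [4 2 0 1 3 5 6]
After op 3 (out_shuffle): [4 3 2 5 0 6 1]
After op 4 (out_shuffle): [4 0 3 6 2 1 5]
Position 0: card 4.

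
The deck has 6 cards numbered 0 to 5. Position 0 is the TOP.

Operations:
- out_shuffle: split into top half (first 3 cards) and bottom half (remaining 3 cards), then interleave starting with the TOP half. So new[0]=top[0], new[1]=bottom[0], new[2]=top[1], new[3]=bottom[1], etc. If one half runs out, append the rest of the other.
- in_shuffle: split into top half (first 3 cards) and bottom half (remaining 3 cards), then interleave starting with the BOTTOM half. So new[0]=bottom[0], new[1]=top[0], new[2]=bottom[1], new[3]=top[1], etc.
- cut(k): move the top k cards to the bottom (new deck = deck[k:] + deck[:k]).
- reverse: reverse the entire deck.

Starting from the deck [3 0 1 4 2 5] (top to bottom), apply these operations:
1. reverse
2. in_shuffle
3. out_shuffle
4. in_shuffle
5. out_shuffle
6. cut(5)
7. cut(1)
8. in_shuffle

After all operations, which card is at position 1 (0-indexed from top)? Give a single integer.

Answer: 3

Derivation:
After op 1 (reverse): [5 2 4 1 0 3]
After op 2 (in_shuffle): [1 5 0 2 3 4]
After op 3 (out_shuffle): [1 2 5 3 0 4]
After op 4 (in_shuffle): [3 1 0 2 4 5]
After op 5 (out_shuffle): [3 2 1 4 0 5]
After op 6 (cut(5)): [5 3 2 1 4 0]
After op 7 (cut(1)): [3 2 1 4 0 5]
After op 8 (in_shuffle): [4 3 0 2 5 1]
Position 1: card 3.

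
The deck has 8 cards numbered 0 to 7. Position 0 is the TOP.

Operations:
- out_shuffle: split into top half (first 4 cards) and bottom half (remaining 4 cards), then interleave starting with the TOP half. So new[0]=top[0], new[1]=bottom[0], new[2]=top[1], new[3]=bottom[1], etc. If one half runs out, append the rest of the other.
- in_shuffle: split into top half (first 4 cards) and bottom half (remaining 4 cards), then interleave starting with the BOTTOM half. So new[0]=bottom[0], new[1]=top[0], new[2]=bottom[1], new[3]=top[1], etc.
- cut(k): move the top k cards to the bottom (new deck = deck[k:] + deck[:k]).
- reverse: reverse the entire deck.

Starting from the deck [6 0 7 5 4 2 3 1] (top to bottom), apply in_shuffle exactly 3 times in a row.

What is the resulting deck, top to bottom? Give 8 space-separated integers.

Answer: 1 3 2 4 5 7 0 6

Derivation:
After op 1 (in_shuffle): [4 6 2 0 3 7 1 5]
After op 2 (in_shuffle): [3 4 7 6 1 2 5 0]
After op 3 (in_shuffle): [1 3 2 4 5 7 0 6]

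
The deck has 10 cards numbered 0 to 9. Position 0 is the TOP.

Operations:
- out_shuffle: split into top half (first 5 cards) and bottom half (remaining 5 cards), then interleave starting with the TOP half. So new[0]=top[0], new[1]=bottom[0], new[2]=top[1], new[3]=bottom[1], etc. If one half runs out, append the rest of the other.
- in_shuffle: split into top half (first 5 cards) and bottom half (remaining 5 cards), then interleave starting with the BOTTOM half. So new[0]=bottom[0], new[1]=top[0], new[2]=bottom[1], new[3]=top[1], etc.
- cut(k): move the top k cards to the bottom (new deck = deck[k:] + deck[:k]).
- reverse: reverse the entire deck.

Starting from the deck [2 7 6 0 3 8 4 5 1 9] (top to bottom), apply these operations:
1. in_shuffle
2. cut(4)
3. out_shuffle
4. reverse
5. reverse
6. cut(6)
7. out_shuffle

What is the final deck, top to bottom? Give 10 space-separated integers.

After op 1 (in_shuffle): [8 2 4 7 5 6 1 0 9 3]
After op 2 (cut(4)): [5 6 1 0 9 3 8 2 4 7]
After op 3 (out_shuffle): [5 3 6 8 1 2 0 4 9 7]
After op 4 (reverse): [7 9 4 0 2 1 8 6 3 5]
After op 5 (reverse): [5 3 6 8 1 2 0 4 9 7]
After op 6 (cut(6)): [0 4 9 7 5 3 6 8 1 2]
After op 7 (out_shuffle): [0 3 4 6 9 8 7 1 5 2]

Answer: 0 3 4 6 9 8 7 1 5 2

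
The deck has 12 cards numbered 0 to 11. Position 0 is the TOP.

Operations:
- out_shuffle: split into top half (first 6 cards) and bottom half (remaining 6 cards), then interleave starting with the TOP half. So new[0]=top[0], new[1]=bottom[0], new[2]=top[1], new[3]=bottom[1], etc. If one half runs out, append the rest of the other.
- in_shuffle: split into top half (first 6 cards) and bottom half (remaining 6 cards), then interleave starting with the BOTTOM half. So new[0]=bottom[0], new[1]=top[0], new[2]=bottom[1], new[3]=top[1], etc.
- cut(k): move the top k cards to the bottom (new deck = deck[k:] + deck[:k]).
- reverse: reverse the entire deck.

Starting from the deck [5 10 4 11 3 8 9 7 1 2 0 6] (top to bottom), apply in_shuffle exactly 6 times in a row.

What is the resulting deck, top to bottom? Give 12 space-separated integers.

After op 1 (in_shuffle): [9 5 7 10 1 4 2 11 0 3 6 8]
After op 2 (in_shuffle): [2 9 11 5 0 7 3 10 6 1 8 4]
After op 3 (in_shuffle): [3 2 10 9 6 11 1 5 8 0 4 7]
After op 4 (in_shuffle): [1 3 5 2 8 10 0 9 4 6 7 11]
After op 5 (in_shuffle): [0 1 9 3 4 5 6 2 7 8 11 10]
After op 6 (in_shuffle): [6 0 2 1 7 9 8 3 11 4 10 5]

Answer: 6 0 2 1 7 9 8 3 11 4 10 5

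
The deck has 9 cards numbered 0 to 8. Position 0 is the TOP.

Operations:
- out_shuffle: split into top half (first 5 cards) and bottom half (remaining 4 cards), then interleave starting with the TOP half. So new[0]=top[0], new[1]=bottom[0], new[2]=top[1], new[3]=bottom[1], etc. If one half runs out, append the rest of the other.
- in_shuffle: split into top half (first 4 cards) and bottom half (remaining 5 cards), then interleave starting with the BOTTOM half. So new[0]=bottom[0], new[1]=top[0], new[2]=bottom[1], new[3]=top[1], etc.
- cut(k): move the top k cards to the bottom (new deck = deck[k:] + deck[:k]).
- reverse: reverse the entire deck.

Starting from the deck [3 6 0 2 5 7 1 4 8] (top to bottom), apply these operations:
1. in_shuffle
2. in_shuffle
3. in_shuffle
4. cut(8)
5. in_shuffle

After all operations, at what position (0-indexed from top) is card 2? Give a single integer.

After op 1 (in_shuffle): [5 3 7 6 1 0 4 2 8]
After op 2 (in_shuffle): [1 5 0 3 4 7 2 6 8]
After op 3 (in_shuffle): [4 1 7 5 2 0 6 3 8]
After op 4 (cut(8)): [8 4 1 7 5 2 0 6 3]
After op 5 (in_shuffle): [5 8 2 4 0 1 6 7 3]
Card 2 is at position 2.

Answer: 2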